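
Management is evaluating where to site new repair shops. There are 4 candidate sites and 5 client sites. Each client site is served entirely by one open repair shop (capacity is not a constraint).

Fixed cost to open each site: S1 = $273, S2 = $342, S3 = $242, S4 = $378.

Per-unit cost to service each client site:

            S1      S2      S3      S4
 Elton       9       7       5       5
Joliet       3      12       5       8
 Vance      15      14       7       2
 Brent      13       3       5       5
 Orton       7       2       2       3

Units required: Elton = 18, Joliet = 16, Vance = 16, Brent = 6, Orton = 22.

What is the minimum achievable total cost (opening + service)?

For any fixed open set, each client site goes to its cheapest open site; total = fixed + service.
{S3}: Elton→S3 5·18=90, Joliet→S3 5·16=80, Vance→S3 7·16=112, Brent→S3 5·6=30, Orton→S3 2·22=44. Service 356; fixed 242; total 598.
{S4}: Elton→S4 5·18=90, Joliet→S4 8·16=128, Vance→S4 2·16=32, Brent→S4 5·6=30, Orton→S4 3·22=66. Service 346; fixed 378; total 724.
{S1, S3}: service 324 + fixed 515 = 839
{S1, S2, S3, S4}: service 232 + fixed 1235 = 1467
(All 15 nonempty subsets were checked; S3 only is lowest.)

Minimum total cost: 598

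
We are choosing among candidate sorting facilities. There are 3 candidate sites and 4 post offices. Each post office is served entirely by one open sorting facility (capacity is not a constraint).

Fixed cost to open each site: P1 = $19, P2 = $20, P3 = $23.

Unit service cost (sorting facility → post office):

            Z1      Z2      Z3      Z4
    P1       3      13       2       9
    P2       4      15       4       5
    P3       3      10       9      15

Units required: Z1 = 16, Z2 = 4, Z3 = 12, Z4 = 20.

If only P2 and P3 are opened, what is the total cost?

Total cost: 279

Each post office is assigned to its cheapest site among the open ones.
{P2, P3}: Z1→P3 3·16=48, Z2→P3 10·4=40, Z3→P2 4·12=48, Z4→P2 5·20=100. Service 236; fixed 43; total 279.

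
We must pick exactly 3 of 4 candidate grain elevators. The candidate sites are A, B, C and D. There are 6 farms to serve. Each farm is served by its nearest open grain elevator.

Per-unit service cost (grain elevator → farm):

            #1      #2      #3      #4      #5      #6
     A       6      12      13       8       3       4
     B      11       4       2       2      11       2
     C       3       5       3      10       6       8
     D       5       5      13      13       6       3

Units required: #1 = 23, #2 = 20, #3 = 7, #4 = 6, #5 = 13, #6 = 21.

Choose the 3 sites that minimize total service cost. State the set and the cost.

With exactly 3 open, each farm uses its cheapest among the chosen.
{A, B, C}: #1→C 3·23=69, #2→B 4·20=80, #3→B 2·7=14, #4→B 2·6=12, #5→A 3·13=39, #6→B 2·21=42. Service cost 256.
{B, C, D}: service cost 295
{A, B, D}: service cost 302
Among all 4 size-3 choices, {A, B, C} is lowest.

Choose A, B and C; total service cost 256.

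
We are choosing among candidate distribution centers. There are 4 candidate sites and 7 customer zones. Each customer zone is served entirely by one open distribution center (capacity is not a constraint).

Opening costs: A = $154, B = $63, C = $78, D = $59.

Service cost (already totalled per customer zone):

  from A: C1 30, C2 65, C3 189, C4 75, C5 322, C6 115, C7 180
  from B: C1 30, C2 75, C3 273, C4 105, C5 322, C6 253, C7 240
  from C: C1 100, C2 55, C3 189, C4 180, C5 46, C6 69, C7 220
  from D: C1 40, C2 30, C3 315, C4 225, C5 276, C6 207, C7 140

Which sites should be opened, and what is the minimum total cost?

Open B, C and D; minimum total cost 809.

For any fixed open set, each customer zone goes to its cheapest open site; total = fixed + service.
{B, C, D}: C1→B 30, C2→D 30, C3→C 189, C4→B 105, C5→C 46, C6→C 69, C7→D 140. Service 609; fixed 200; total 809.
{C, D}: C1→D 40, C2→D 30, C3→C 189, C4→C 180, C5→C 46, C6→C 69, C7→D 140. Service 694; fixed 137; total 831.
{B, C}: service 714 + fixed 141 = 855
{A, B, C, D}: service 579 + fixed 354 = 933
No other subset beats 809.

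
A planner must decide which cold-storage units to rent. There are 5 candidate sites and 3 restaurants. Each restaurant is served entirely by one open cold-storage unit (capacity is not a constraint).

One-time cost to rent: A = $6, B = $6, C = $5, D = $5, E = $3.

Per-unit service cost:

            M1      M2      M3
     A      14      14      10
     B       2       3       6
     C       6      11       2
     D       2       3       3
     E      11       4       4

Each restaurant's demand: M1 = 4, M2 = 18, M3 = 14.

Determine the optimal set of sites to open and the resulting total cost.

Open C and D; minimum total cost 100.

For any fixed open set, each restaurant goes to its cheapest open site; total = fixed + service.
{C, D}: M1→D 2·4=8, M2→D 3·18=54, M3→C 2·14=28. Service 90; fixed 10; total 100.
{B, C}: service 90 + fixed 11 = 101
{C, D, E}: M1→D 2·4=8, M2→D 3·18=54, M3→C 2·14=28. Service 90; fixed 13; total 103.
{A, B, C, D, E}: service 90 + fixed 25 = 115
No other subset beats 100.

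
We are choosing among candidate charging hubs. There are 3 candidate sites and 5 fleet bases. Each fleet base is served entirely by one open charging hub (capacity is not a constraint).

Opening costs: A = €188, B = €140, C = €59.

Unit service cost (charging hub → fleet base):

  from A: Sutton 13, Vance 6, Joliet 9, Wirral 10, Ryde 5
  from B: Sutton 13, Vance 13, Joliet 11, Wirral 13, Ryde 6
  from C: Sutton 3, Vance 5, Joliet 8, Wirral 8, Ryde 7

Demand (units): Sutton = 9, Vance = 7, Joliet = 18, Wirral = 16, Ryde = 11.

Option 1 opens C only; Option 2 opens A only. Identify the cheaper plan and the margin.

Option 1: {C}: Sutton→C 3·9=27, Vance→C 5·7=35, Joliet→C 8·18=144, Wirral→C 8·16=128, Ryde→C 7·11=77. Service 411; fixed 59; total 470.
Option 2: {A}: Sutton→A 13·9=117, Vance→A 6·7=42, Joliet→A 9·18=162, Wirral→A 10·16=160, Ryde→A 5·11=55. Service 536; fixed 188; total 724.
Difference: |470 − 724| = 254.

Option 1 is cheaper by 254.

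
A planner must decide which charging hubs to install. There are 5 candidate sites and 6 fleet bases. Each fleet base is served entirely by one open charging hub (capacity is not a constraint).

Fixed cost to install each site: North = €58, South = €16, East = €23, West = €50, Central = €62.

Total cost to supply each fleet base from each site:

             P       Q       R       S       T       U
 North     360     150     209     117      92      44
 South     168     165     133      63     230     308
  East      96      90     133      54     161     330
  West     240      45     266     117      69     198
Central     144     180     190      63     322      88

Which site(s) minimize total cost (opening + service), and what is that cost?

For any fixed open set, each fleet base goes to its cheapest open site; total = fixed + service.
{North, East, West}: P→East 96, Q→West 45, R→East 133, S→East 54, T→West 69, U→North 44. Service 441; fixed 131; total 572.
{North, South, East, West}: service 441 + fixed 147 = 588
{North, East}: P→East 96, Q→East 90, R→East 133, S→East 54, T→North 92, U→North 44. Service 509; fixed 81; total 590.
{North, South, East, West, Central}: service 441 + fixed 209 = 650
No other subset beats 572.

Open North, East and West; minimum total cost 572.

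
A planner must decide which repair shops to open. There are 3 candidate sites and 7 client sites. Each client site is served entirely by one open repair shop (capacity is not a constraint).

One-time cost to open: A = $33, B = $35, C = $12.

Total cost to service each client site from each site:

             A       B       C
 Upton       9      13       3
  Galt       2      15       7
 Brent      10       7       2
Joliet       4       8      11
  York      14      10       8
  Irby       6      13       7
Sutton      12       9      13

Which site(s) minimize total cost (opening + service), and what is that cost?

Open C only; minimum total cost 63.

For any fixed open set, each client site goes to its cheapest open site; total = fixed + service.
{C}: Upton→C 3, Galt→C 7, Brent→C 2, Joliet→C 11, York→C 8, Irby→C 7, Sutton→C 13. Service 51; fixed 12; total 63.
{A, C}: service 37 + fixed 45 = 82
{A}: service 57 + fixed 33 = 90
{A, B, C}: Upton→C 3, Galt→A 2, Brent→C 2, Joliet→A 4, York→C 8, Irby→A 6, Sutton→B 9. Service 34; fixed 80; total 114.
(All 7 nonempty subsets were checked; C only is lowest.)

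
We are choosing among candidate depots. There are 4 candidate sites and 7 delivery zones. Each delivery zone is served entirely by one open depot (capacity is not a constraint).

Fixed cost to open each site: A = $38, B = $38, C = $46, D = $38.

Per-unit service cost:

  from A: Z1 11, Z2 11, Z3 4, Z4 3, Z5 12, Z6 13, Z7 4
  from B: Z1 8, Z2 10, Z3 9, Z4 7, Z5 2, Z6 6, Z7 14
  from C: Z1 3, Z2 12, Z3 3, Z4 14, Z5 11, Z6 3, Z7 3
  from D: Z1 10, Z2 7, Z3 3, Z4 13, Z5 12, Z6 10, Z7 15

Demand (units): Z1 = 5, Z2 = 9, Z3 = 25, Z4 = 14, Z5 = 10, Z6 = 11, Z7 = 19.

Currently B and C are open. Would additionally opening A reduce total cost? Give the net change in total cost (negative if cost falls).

Yes — net change −18 (cost falls by 18).

Current service cost with {B, C}: 388.
Adding A: each delivery zone re-picks its cheapest; new service cost 332, saving 56.
Extra fixed cost: 38. Net change = 38 − 56 = -18.
(Totals: 472 → 454.)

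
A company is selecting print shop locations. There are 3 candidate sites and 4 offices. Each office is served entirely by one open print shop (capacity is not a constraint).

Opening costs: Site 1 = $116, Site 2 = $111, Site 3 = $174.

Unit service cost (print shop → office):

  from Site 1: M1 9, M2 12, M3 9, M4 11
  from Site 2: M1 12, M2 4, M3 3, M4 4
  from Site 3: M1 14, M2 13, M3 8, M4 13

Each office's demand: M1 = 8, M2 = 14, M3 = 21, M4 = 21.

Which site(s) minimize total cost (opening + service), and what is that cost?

Open Site 2 only; minimum total cost 410.

For any fixed open set, each office goes to its cheapest open site; total = fixed + service.
{Site 2}: M1→Site 2 12·8=96, M2→Site 2 4·14=56, M3→Site 2 3·21=63, M4→Site 2 4·21=84. Service 299; fixed 111; total 410.
{Site 1, Site 2}: service 275 + fixed 227 = 502
{Site 2, Site 3}: service 299 + fixed 285 = 584
{Site 1, Site 2, Site 3}: service 275 + fixed 401 = 676
(All 7 nonempty subsets were checked; Site 2 only is lowest.)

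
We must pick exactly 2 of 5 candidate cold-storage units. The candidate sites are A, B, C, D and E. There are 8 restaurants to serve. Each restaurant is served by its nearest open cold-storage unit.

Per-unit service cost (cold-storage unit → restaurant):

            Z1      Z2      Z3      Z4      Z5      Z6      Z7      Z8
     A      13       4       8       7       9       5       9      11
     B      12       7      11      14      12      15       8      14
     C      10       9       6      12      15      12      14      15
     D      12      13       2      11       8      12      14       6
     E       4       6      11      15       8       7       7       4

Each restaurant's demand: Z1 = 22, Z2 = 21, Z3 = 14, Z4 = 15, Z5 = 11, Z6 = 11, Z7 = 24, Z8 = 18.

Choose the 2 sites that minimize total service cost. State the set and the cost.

Choose A and E; total service cost 772.

With exactly 2 open, each restaurant uses its cheapest among the chosen.
{A, E}: Z1→E 4·22=88, Z2→A 4·21=84, Z3→A 8·14=112, Z4→A 7·15=105, Z5→E 8·11=88, Z6→A 5·11=55, Z7→E 7·24=168, Z8→E 4·18=72. Service cost 772.
{D, E}: service cost 812
{C, E}: service cost 883
Among all 10 size-2 choices, {A, E} is lowest.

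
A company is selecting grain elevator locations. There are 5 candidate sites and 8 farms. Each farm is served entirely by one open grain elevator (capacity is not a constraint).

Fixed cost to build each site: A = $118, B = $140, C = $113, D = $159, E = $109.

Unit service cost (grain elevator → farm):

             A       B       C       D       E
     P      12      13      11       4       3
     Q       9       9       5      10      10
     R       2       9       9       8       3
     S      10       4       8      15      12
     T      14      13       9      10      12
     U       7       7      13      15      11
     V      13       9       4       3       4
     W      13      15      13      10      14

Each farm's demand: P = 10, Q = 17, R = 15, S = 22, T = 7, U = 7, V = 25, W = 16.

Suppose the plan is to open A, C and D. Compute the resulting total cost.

Total cost: 1068

Each farm is assigned to its cheapest site among the open ones.
{A, C, D}: P→D 4·10=40, Q→C 5·17=85, R→A 2·15=30, S→C 8·22=176, T→C 9·7=63, U→A 7·7=49, V→D 3·25=75, W→D 10·16=160. Service 678; fixed 390; total 1068.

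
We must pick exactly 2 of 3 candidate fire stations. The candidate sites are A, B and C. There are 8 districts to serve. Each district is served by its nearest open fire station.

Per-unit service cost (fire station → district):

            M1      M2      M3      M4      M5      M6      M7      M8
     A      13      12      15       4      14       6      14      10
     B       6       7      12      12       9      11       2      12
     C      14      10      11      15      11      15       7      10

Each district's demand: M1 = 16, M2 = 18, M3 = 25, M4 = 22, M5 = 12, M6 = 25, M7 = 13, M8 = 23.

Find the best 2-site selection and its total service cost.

With exactly 2 open, each district uses its cheapest among the chosen.
{A, B}: M1→B 6·16=96, M2→B 7·18=126, M3→B 12·25=300, M4→A 4·22=88, M5→B 9·12=108, M6→A 6·25=150, M7→B 2·13=26, M8→A 10·23=230. Service cost 1124.
{A, C}: service cost 1354
{B, C}: service cost 1400
Among all 3 size-2 choices, {A, B} is lowest.

Choose A and B; total service cost 1124.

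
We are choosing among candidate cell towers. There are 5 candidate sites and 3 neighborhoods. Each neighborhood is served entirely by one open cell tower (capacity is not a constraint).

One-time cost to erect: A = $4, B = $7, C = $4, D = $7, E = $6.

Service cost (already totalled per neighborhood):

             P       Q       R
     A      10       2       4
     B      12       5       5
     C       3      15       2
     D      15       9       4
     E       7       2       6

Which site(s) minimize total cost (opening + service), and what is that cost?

Open A and C; minimum total cost 15.

For any fixed open set, each neighborhood goes to its cheapest open site; total = fixed + service.
{A, C}: P→C 3, Q→A 2, R→C 2. Service 7; fixed 8; total 15.
{C, E}: service 7 + fixed 10 = 17
{A}: P→A 10, Q→A 2, R→A 4. Service 16; fixed 4; total 20.
{A, B, C, D, E}: service 7 + fixed 28 = 35
No other subset beats 15.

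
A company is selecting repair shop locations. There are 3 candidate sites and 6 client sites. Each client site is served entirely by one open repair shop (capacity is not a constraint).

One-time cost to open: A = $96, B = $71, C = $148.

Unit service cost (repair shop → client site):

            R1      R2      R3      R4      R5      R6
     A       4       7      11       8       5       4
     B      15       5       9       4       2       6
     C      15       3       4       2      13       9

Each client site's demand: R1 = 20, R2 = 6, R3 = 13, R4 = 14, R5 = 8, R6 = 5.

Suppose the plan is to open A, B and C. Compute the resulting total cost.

Total cost: 529

Each client site is assigned to its cheapest site among the open ones.
{A, B, C}: R1→A 4·20=80, R2→C 3·6=18, R3→C 4·13=52, R4→C 2·14=28, R5→B 2·8=16, R6→A 4·5=20. Service 214; fixed 315; total 529.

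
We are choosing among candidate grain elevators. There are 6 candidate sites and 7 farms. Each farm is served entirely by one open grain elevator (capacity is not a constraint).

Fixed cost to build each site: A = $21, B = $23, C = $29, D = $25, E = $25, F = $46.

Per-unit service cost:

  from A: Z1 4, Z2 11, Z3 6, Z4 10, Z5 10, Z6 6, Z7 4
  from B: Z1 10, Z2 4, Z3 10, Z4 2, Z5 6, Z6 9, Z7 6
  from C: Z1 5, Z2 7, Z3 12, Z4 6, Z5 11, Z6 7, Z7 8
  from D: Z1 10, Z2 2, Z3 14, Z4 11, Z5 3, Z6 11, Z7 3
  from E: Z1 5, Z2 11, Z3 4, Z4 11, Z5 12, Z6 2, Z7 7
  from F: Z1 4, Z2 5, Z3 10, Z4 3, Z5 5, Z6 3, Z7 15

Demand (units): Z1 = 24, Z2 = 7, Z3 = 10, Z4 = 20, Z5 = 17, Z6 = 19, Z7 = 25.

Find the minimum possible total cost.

Minimum total cost: 448

For any fixed open set, each farm goes to its cheapest open site; total = fixed + service.
{A, B, D, E}: Z1→A 4·24=96, Z2→D 2·7=14, Z3→E 4·10=40, Z4→B 2·20=40, Z5→D 3·17=51, Z6→E 2·19=38, Z7→D 3·25=75. Service 354; fixed 94; total 448.
{B, D, E}: Z1→E 5·24=120, Z2→D 2·7=14, Z3→E 4·10=40, Z4→B 2·20=40, Z5→D 3·17=51, Z6→E 2·19=38, Z7→D 3·25=75. Service 378; fixed 73; total 451.
{D, E, F}: service 374 + fixed 96 = 470
{A, B, C, D, E, F}: Z1→A 4·24=96, Z2→D 2·7=14, Z3→E 4·10=40, Z4→B 2·20=40, Z5→D 3·17=51, Z6→E 2·19=38, Z7→D 3·25=75. Service 354; fixed 169; total 523.
No other subset beats 448.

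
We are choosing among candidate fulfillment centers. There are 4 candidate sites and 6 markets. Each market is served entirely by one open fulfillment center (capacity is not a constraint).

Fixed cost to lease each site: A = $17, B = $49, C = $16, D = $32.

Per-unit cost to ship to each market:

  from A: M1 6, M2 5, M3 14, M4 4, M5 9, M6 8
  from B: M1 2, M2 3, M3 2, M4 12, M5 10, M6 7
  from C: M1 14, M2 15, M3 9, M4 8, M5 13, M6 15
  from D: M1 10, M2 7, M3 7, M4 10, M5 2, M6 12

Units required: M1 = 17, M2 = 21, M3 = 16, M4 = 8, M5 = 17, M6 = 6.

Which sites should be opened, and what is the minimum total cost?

For any fixed open set, each market goes to its cheapest open site; total = fixed + service.
{A, B, D}: M1→B 2·17=34, M2→B 3·21=63, M3→B 2·16=32, M4→A 4·8=32, M5→D 2·17=34, M6→B 7·6=42. Service 237; fixed 98; total 335.
{A, B, C, D}: M1→B 2·17=34, M2→B 3·21=63, M3→B 2·16=32, M4→A 4·8=32, M5→D 2·17=34, M6→B 7·6=42. Service 237; fixed 114; total 351.
{B, C, D}: M1→B 2·17=34, M2→B 3·21=63, M3→B 2·16=32, M4→C 8·8=64, M5→D 2·17=34, M6→B 7·6=42. Service 269; fixed 97; total 366.
{C}: M1→C 14·17=238, M2→C 15·21=315, M3→C 9·16=144, M4→C 8·8=64, M5→C 13·17=221, M6→C 15·6=90. Service 1072; fixed 16; total 1088.
No other subset beats 335.

Open A, B and D; minimum total cost 335.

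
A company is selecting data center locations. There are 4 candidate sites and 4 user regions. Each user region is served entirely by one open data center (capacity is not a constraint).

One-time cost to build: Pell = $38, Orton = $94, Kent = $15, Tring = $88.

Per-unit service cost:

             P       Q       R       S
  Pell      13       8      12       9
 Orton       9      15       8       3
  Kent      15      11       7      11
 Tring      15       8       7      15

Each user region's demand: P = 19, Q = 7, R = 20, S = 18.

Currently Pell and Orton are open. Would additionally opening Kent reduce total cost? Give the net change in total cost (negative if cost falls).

Yes — net change −5 (cost falls by 5).

Current service cost with {Pell, Orton}: 441.
Adding Kent: each user region re-picks its cheapest; new service cost 421, saving 20.
Extra fixed cost: 15. Net change = 15 − 20 = -5.
(Totals: 573 → 568.)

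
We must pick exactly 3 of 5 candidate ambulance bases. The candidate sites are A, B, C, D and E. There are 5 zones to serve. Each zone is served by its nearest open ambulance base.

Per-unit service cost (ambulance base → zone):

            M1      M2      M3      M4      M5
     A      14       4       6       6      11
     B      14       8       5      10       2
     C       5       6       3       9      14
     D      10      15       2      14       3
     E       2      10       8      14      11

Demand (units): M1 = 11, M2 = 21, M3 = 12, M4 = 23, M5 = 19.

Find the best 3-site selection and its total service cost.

With exactly 3 open, each zone uses its cheapest among the chosen.
{A, D, E}: M1→E 2·11=22, M2→A 4·21=84, M3→D 2·12=24, M4→A 6·23=138, M5→D 3·19=57. Service cost 325.
{A, B, E}: service cost 342
{A, B, C}: service cost 351
Among all 10 size-3 choices, {A, D, E} is lowest.

Choose A, D and E; total service cost 325.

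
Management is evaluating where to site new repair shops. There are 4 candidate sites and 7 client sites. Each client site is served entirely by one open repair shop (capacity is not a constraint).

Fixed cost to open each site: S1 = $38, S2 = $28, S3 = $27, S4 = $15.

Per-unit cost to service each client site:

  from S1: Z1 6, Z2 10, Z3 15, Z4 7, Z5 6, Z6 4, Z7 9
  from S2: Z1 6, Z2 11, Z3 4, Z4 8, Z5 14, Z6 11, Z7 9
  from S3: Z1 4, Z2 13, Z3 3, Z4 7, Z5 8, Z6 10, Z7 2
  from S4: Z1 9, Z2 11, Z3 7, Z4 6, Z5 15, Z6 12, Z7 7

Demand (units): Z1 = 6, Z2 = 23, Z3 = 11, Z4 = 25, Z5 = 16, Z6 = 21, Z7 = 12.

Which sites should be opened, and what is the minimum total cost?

For any fixed open set, each client site goes to its cheapest open site; total = fixed + service.
{S1, S3, S4}: Z1→S3 4·6=24, Z2→S1 10·23=230, Z3→S3 3·11=33, Z4→S4 6·25=150, Z5→S1 6·16=96, Z6→S1 4·21=84, Z7→S3 2·12=24. Service 641; fixed 80; total 721.
{S1, S3}: service 666 + fixed 65 = 731
{S1, S2, S3, S4}: Z1→S3 4·6=24, Z2→S1 10·23=230, Z3→S3 3·11=33, Z4→S4 6·25=150, Z5→S1 6·16=96, Z6→S1 4·21=84, Z7→S3 2·12=24. Service 641; fixed 108; total 749.
{S4}: Z1→S4 9·6=54, Z2→S4 11·23=253, Z3→S4 7·11=77, Z4→S4 6·25=150, Z5→S4 15·16=240, Z6→S4 12·21=252, Z7→S4 7·12=84. Service 1110; fixed 15; total 1125.
No other subset beats 721.

Open S1, S3 and S4; minimum total cost 721.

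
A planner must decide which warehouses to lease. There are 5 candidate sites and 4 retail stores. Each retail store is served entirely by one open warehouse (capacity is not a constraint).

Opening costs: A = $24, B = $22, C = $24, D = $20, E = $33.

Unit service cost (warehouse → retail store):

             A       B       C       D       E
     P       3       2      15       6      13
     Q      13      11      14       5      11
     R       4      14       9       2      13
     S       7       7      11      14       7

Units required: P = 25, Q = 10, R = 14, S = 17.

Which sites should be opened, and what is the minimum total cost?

For any fixed open set, each retail store goes to its cheapest open site; total = fixed + service.
{B, D}: P→B 2·25=50, Q→D 5·10=50, R→D 2·14=28, S→B 7·17=119. Service 247; fixed 42; total 289.
{A, B, D}: P→B 2·25=50, Q→D 5·10=50, R→D 2·14=28, S→A 7·17=119. Service 247; fixed 66; total 313.
{B, C, D}: P→B 2·25=50, Q→D 5·10=50, R→D 2·14=28, S→B 7·17=119. Service 247; fixed 66; total 313.
{A, B, C, D, E}: service 247 + fixed 123 = 370
No other subset beats 289.

Open B and D; minimum total cost 289.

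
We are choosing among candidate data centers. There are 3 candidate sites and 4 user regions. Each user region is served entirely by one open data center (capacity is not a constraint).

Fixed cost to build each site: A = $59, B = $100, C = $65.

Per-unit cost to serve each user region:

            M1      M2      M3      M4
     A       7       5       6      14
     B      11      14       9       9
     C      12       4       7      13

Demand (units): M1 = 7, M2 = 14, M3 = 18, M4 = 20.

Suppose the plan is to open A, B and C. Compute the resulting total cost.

Total cost: 617

Each user region is assigned to its cheapest site among the open ones.
{A, B, C}: M1→A 7·7=49, M2→C 4·14=56, M3→A 6·18=108, M4→B 9·20=180. Service 393; fixed 224; total 617.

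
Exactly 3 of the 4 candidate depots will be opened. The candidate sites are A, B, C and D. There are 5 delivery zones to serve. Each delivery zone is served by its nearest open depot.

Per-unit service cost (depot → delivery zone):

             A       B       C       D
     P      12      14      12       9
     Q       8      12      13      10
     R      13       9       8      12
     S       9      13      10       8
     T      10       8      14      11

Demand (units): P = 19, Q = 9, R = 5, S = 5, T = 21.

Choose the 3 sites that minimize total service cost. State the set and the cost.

With exactly 3 open, each delivery zone uses its cheapest among the chosen.
{A, B, D}: P→D 9·19=171, Q→A 8·9=72, R→B 9·5=45, S→D 8·5=40, T→B 8·21=168. Service cost 496.
{B, C, D}: service cost 509
{A, C, D}: service cost 533
Among all 4 size-3 choices, {A, B, D} is lowest.

Choose A, B and D; total service cost 496.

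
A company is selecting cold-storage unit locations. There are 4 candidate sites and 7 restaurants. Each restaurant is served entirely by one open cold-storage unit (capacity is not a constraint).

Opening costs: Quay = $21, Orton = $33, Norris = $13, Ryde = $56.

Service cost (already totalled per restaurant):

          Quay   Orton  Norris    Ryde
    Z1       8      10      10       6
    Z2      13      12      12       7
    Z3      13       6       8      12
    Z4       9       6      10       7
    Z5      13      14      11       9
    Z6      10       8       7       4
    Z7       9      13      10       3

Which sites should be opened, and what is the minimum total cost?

For any fixed open set, each restaurant goes to its cheapest open site; total = fixed + service.
{Norris}: Z1→Norris 10, Z2→Norris 12, Z3→Norris 8, Z4→Norris 10, Z5→Norris 11, Z6→Norris 7, Z7→Norris 10. Service 68; fixed 13; total 81.
{Quay}: service 75 + fixed 21 = 96
{Quay, Norris}: Z1→Quay 8, Z2→Norris 12, Z3→Norris 8, Z4→Quay 9, Z5→Norris 11, Z6→Norris 7, Z7→Quay 9. Service 64; fixed 34; total 98.
{Quay, Orton, Norris, Ryde}: Z1→Ryde 6, Z2→Ryde 7, Z3→Orton 6, Z4→Orton 6, Z5→Ryde 9, Z6→Ryde 4, Z7→Ryde 3. Service 41; fixed 123; total 164.
(All 15 nonempty subsets were checked; Norris only is lowest.)

Open Norris only; minimum total cost 81.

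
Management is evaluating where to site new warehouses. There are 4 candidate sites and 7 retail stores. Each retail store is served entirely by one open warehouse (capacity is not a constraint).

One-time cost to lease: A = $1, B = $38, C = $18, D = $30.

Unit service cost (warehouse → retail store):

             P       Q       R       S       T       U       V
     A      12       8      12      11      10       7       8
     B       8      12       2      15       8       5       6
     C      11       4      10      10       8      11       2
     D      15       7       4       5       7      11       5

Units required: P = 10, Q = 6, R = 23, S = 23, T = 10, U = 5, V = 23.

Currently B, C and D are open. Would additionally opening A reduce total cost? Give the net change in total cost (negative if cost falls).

No — net change +1 (cost rises by 1).

Current service cost with {B, C, D}: 406.
Adding A: each retail store re-picks its cheapest; new service cost 406, saving 0.
Extra fixed cost: 1. Net change = 1 − 0 = 1.
(Totals: 492 → 493.)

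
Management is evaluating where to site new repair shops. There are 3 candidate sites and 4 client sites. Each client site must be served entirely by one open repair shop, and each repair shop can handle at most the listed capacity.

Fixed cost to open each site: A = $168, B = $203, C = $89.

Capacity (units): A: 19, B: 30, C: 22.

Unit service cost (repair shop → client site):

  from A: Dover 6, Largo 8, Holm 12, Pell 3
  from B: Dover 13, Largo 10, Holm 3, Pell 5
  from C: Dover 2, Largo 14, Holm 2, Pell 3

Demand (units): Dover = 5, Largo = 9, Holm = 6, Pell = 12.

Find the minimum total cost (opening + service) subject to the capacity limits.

Open {A, C}: Dover→A 6·5=30, Largo→A 8·9=72, Holm→C 2·6=12, Pell→C 3·12=36.
Loads: A carries 14/19, C carries 18/22. Service 150; fixed 257; total 407.
Next best feasible plan costs 441.

Minimum total cost: 407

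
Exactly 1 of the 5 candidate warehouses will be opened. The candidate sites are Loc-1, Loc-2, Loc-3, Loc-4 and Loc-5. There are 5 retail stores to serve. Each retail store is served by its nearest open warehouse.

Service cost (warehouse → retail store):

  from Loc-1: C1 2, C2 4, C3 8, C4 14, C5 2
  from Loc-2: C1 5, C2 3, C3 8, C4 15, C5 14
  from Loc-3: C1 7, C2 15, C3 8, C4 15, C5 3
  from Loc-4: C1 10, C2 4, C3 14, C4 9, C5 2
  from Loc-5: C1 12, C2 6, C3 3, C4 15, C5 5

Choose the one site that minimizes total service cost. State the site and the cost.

With exactly 1 open, each retail store uses its cheapest among the chosen.
{Loc-1}: C1→Loc-1 2, C2→Loc-1 4, C3→Loc-1 8, C4→Loc-1 14, C5→Loc-1 2. Service cost 30.
{Loc-4}: service cost 39
{Loc-5}: service cost 41
Among all 5 size-1 choices, {Loc-1} is lowest.

Choose Loc-1 only; total service cost 30.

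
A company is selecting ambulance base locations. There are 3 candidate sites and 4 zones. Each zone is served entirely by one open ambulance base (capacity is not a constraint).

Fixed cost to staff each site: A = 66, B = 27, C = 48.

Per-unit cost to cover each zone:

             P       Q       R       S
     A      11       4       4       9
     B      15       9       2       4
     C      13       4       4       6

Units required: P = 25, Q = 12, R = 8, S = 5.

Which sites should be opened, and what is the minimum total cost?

Open A and B; minimum total cost 452.

For any fixed open set, each zone goes to its cheapest open site; total = fixed + service.
{A, B}: P→A 11·25=275, Q→A 4·12=48, R→B 2·8=16, S→B 4·5=20. Service 359; fixed 93; total 452.
{A}: service 400 + fixed 66 = 466
{C}: P→C 13·25=325, Q→C 4·12=48, R→C 4·8=32, S→C 6·5=30. Service 435; fixed 48; total 483.
{A, B, C}: service 359 + fixed 141 = 500
No other subset beats 452.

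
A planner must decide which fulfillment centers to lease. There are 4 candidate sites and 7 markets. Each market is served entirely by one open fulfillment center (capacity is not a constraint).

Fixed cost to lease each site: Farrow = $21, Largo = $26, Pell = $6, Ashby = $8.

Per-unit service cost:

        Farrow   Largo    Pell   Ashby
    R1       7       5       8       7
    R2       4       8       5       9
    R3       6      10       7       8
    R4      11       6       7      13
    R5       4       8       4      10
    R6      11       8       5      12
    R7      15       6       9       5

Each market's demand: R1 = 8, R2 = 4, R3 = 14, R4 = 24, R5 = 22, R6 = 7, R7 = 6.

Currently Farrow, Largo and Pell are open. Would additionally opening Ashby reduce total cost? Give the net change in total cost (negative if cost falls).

No — net change +2 (cost rises by 2).

Current service cost with {Farrow, Largo, Pell}: 443.
Adding Ashby: each market re-picks its cheapest; new service cost 437, saving 6.
Extra fixed cost: 8. Net change = 8 − 6 = 2.
(Totals: 496 → 498.)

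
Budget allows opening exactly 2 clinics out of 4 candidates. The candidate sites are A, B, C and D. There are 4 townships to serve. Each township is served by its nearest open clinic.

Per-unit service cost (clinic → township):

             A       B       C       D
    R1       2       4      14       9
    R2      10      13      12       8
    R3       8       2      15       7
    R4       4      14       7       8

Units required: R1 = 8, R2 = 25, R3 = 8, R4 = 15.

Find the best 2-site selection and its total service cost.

With exactly 2 open, each township uses its cheapest among the chosen.
{A, D}: R1→A 2·8=16, R2→D 8·25=200, R3→D 7·8=56, R4→A 4·15=60. Service cost 332.
{A, B}: service cost 342
{B, D}: service cost 368
Among all 6 size-2 choices, {A, D} is lowest.

Choose A and D; total service cost 332.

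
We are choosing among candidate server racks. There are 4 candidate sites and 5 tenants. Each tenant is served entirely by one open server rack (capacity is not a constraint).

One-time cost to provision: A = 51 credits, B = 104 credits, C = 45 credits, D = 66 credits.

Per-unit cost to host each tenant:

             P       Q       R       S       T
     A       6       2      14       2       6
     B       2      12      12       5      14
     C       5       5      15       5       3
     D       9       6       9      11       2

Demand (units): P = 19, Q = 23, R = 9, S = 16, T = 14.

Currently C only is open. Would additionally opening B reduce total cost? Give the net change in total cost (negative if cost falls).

No — net change +20 (cost rises by 20).

Current service cost with {C}: 467.
Adding B: each tenant re-picks its cheapest; new service cost 383, saving 84.
Extra fixed cost: 104. Net change = 104 − 84 = 20.
(Totals: 512 → 532.)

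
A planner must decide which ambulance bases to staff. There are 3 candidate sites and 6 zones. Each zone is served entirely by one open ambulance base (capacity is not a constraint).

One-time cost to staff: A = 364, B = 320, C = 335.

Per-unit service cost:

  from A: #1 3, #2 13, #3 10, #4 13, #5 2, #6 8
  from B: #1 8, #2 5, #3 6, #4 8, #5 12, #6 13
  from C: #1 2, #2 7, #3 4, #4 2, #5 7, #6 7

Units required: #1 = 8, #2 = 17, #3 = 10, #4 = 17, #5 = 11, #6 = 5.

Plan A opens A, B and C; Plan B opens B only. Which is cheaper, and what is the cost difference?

Plan A: {A, B, C}: #1→C 2·8=16, #2→B 5·17=85, #3→C 4·10=40, #4→C 2·17=34, #5→A 2·11=22, #6→C 7·5=35. Service 232; fixed 1019; total 1251.
Plan B: {B}: #1→B 8·8=64, #2→B 5·17=85, #3→B 6·10=60, #4→B 8·17=136, #5→B 12·11=132, #6→B 13·5=65. Service 542; fixed 320; total 862.
Difference: |1251 − 862| = 389.

Plan B is cheaper by 389.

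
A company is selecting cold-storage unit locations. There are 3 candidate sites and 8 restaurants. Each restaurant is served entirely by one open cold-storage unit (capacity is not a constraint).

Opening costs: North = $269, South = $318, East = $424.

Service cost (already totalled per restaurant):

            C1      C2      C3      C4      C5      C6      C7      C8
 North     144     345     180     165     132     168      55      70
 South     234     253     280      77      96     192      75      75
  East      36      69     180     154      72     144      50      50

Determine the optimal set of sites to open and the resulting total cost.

For any fixed open set, each restaurant goes to its cheapest open site; total = fixed + service.
{East}: C1→East 36, C2→East 69, C3→East 180, C4→East 154, C5→East 72, C6→East 144, C7→East 50, C8→East 50. Service 755; fixed 424; total 1179.
{South, East}: service 678 + fixed 742 = 1420
{North, East}: service 755 + fixed 693 = 1448
{North, South, East}: service 678 + fixed 1011 = 1689
No other subset beats 1179.

Open East only; minimum total cost 1179.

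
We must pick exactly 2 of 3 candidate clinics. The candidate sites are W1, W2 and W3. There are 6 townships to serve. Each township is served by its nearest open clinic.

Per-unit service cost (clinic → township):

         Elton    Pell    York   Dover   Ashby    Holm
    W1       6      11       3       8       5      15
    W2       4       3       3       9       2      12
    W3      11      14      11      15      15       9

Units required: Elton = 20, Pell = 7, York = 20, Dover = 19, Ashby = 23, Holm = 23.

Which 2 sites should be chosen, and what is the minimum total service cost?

Choose W2 and W3; total service cost 585.

With exactly 2 open, each township uses its cheapest among the chosen.
{W2, W3}: Elton→W2 4·20=80, Pell→W2 3·7=21, York→W2 3·20=60, Dover→W2 9·19=171, Ashby→W2 2·23=46, Holm→W3 9·23=207. Service cost 585.
{W1, W2}: service cost 635
{W1, W3}: service cost 731
Among all 3 size-2 choices, {W2, W3} is lowest.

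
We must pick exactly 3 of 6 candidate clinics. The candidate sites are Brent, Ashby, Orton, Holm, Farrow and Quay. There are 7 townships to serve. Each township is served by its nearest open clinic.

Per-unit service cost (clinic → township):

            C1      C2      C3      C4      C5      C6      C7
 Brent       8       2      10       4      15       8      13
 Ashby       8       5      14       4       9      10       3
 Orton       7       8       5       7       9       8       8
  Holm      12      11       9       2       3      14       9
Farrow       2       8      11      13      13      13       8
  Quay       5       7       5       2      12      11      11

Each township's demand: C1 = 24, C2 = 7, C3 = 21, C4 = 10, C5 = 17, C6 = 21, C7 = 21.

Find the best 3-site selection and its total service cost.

Choose Ashby, Holm and Quay; total service cost 604.

With exactly 3 open, each township uses its cheapest among the chosen.
{Ashby, Holm, Quay}: C1→Quay 5·24=120, C2→Ashby 5·7=35, C3→Quay 5·21=105, C4→Holm 2·10=20, C5→Holm 3·17=51, C6→Ashby 10·21=210, C7→Ashby 3·21=63. Service cost 604.
{Ashby, Orton, Holm}: service cost 610
{Ashby, Orton, Farrow}: service cost 612
Among all 20 size-3 choices, {Ashby, Holm, Quay} is lowest.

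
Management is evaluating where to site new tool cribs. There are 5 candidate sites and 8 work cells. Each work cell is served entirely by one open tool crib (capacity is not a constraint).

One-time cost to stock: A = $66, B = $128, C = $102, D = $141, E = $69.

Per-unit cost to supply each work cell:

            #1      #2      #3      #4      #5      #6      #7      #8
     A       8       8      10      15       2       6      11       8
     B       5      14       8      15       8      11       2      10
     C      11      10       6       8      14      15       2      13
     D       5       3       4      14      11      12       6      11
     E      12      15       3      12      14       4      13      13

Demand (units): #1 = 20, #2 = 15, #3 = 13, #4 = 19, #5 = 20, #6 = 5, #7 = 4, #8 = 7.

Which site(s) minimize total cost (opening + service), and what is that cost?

Open A, C and D; minimum total cost 792.

For any fixed open set, each work cell goes to its cheapest open site; total = fixed + service.
{A, C, D}: #1→D 5·20=100, #2→D 3·15=45, #3→D 4·13=52, #4→C 8·19=152, #5→A 2·20=40, #6→A 6·5=30, #7→C 2·4=8, #8→A 8·7=56. Service 483; fixed 309; total 792.
{A, C}: service 644 + fixed 168 = 812
{A, D}: service 613 + fixed 207 = 820
{A, B, C, D, E}: service 460 + fixed 506 = 966
No other subset beats 792.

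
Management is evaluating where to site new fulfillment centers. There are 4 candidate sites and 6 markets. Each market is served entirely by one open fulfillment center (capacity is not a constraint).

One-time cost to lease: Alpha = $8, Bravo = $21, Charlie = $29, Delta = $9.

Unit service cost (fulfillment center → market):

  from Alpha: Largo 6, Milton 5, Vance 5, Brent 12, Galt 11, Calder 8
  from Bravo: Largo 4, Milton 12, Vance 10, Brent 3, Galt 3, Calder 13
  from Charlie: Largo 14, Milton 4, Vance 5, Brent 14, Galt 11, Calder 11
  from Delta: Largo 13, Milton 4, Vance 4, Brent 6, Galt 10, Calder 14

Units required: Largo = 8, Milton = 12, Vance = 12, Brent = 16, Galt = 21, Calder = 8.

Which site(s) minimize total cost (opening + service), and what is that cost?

For any fixed open set, each market goes to its cheapest open site; total = fixed + service.
{Alpha, Bravo, Delta}: Largo→Bravo 4·8=32, Milton→Delta 4·12=48, Vance→Delta 4·12=48, Brent→Bravo 3·16=48, Galt→Bravo 3·21=63, Calder→Alpha 8·8=64. Service 303; fixed 38; total 341.
{Alpha, Bravo}: Largo→Bravo 4·8=32, Milton→Alpha 5·12=60, Vance→Alpha 5·12=60, Brent→Bravo 3·16=48, Galt→Bravo 3·21=63, Calder→Alpha 8·8=64. Service 327; fixed 29; total 356.
{Alpha, Bravo, Charlie, Delta}: service 303 + fixed 67 = 370
{Alpha}: Largo→Alpha 6·8=48, Milton→Alpha 5·12=60, Vance→Alpha 5·12=60, Brent→Alpha 12·16=192, Galt→Alpha 11·21=231, Calder→Alpha 8·8=64. Service 655; fixed 8; total 663.
(All 15 nonempty subsets were checked; Alpha, Bravo and Delta is lowest.)

Open Alpha, Bravo and Delta; minimum total cost 341.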